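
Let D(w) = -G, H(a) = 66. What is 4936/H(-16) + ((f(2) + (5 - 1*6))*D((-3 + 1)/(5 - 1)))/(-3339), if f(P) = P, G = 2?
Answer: 2746906/36729 ≈ 74.788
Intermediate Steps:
D(w) = -2 (D(w) = -1*2 = -2)
4936/H(-16) + ((f(2) + (5 - 1*6))*D((-3 + 1)/(5 - 1)))/(-3339) = 4936/66 + ((2 + (5 - 1*6))*(-2))/(-3339) = 4936*(1/66) + ((2 + (5 - 6))*(-2))*(-1/3339) = 2468/33 + ((2 - 1)*(-2))*(-1/3339) = 2468/33 + (1*(-2))*(-1/3339) = 2468/33 - 2*(-1/3339) = 2468/33 + 2/3339 = 2746906/36729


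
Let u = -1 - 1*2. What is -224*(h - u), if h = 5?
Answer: -1792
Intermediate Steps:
u = -3 (u = -1 - 2 = -3)
-224*(h - u) = -224*(5 - 1*(-3)) = -224*(5 + 3) = -224*8 = -1792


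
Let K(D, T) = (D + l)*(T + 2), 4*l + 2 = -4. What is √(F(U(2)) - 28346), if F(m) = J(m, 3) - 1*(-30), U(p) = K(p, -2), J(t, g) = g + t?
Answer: I*√28313 ≈ 168.26*I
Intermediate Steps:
l = -3/2 (l = -½ + (¼)*(-4) = -½ - 1 = -3/2 ≈ -1.5000)
K(D, T) = (2 + T)*(-3/2 + D) (K(D, T) = (D - 3/2)*(T + 2) = (-3/2 + D)*(2 + T) = (2 + T)*(-3/2 + D))
U(p) = 0 (U(p) = -3 + 2*p - 3/2*(-2) + p*(-2) = -3 + 2*p + 3 - 2*p = 0)
F(m) = 33 + m (F(m) = (3 + m) - 1*(-30) = (3 + m) + 30 = 33 + m)
√(F(U(2)) - 28346) = √((33 + 0) - 28346) = √(33 - 28346) = √(-28313) = I*√28313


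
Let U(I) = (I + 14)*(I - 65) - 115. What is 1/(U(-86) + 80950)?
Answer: 1/91707 ≈ 1.0904e-5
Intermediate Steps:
U(I) = -115 + (-65 + I)*(14 + I) (U(I) = (14 + I)*(-65 + I) - 115 = (-65 + I)*(14 + I) - 115 = -115 + (-65 + I)*(14 + I))
1/(U(-86) + 80950) = 1/((-1025 + (-86)² - 51*(-86)) + 80950) = 1/((-1025 + 7396 + 4386) + 80950) = 1/(10757 + 80950) = 1/91707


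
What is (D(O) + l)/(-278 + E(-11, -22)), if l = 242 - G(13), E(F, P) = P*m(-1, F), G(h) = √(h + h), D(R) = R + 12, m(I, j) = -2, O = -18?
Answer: -118/117 + √26/234 ≈ -0.98676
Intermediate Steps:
D(R) = 12 + R
G(h) = √2*√h (G(h) = √(2*h) = √2*√h)
E(F, P) = -2*P (E(F, P) = P*(-2) = -2*P)
l = 242 - √26 (l = 242 - √2*√13 = 242 - √26 ≈ 236.90)
(D(O) + l)/(-278 + E(-11, -22)) = ((12 - 18) + (242 - √26))/(-278 - 2*(-22)) = (-6 + (242 - √26))/(-278 + 44) = (236 - √26)/(-234) = (236 - √26)*(-1/234) = -118/117 + √26/234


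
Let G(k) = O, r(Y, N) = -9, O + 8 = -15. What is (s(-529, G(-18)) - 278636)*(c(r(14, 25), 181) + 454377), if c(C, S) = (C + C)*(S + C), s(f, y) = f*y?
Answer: -120252396789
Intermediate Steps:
O = -23 (O = -8 - 15 = -23)
G(k) = -23
c(C, S) = 2*C*(C + S) (c(C, S) = (2*C)*(C + S) = 2*C*(C + S))
(s(-529, G(-18)) - 278636)*(c(r(14, 25), 181) + 454377) = (-529*(-23) - 278636)*(2*(-9)*(-9 + 181) + 454377) = (12167 - 278636)*(2*(-9)*172 + 454377) = -266469*(-3096 + 454377) = -266469*451281 = -120252396789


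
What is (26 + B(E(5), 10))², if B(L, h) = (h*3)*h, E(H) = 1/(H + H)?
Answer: 106276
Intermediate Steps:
E(H) = 1/(2*H)
B(L, h) = 3*h² (B(L, h) = (3*h)*h = 3*h²)
(26 + B(E(5), 10))² = (26 + 3*10²)² = (26 + 3*100)² = (26 + 300)² = 326² = 106276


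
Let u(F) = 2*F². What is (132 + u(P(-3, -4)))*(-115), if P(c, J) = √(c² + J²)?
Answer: -20930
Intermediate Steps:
P(c, J) = √(J² + c²)
(132 + u(P(-3, -4)))*(-115) = (132 + 2*(√((-4)² + (-3)²))²)*(-115) = (132 + 2*(√(16 + 9))²)*(-115) = (132 + 2*(√25)²)*(-115) = (132 + 2*5²)*(-115) = (132 + 2*25)*(-115) = (132 + 50)*(-115) = 182*(-115) = -20930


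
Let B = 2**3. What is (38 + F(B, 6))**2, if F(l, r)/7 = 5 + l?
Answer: 16641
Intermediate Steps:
B = 8
F(l, r) = 35 + 7*l (F(l, r) = 7*(5 + l) = 35 + 7*l)
(38 + F(B, 6))**2 = (38 + (35 + 7*8))**2 = (38 + (35 + 56))**2 = (38 + 91)**2 = 129**2 = 16641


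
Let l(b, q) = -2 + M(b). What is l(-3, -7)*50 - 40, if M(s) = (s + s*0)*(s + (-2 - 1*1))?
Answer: 760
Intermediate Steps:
M(s) = s*(-3 + s) (M(s) = (s + 0)*(s + (-2 - 1)) = s*(s - 3) = s*(-3 + s))
l(b, q) = -2 + b*(-3 + b)
l(-3, -7)*50 - 40 = (-2 - 3*(-3 - 3))*50 - 40 = (-2 - 3*(-6))*50 - 40 = (-2 + 18)*50 - 40 = 16*50 - 40 = 800 - 40 = 760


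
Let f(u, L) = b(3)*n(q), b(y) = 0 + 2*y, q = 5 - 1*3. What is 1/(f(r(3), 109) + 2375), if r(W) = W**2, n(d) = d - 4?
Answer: 1/2363 ≈ 0.00042319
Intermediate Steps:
q = 2 (q = 5 - 3 = 2)
b(y) = 2*y
n(d) = -4 + d
f(u, L) = -12 (f(u, L) = (2*3)*(-4 + 2) = 6*(-2) = -12)
1/(f(r(3), 109) + 2375) = 1/(-12 + 2375) = 1/2363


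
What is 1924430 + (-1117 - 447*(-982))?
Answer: 2362267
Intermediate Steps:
1924430 + (-1117 - 447*(-982)) = 1924430 + (-1117 + 438954) = 1924430 + 437837 = 2362267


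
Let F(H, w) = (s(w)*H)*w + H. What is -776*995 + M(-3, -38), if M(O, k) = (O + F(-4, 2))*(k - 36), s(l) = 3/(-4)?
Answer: -772046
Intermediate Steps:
s(l) = -¾ (s(l) = 3*(-¼) = -¾)
F(H, w) = H - 3*H*w/4 (F(H, w) = (-3*H/4)*w + H = -3*H*w/4 + H = H - 3*H*w/4)
M(O, k) = (-36 + k)*(2 + O) (M(O, k) = (O + (¼)*(-4)*(4 - 3*2))*(k - 36) = (O + (¼)*(-4)*(4 - 6))*(-36 + k) = (O + (¼)*(-4)*(-2))*(-36 + k) = (O + 2)*(-36 + k) = (2 + O)*(-36 + k) = (-36 + k)*(2 + O))
-776*995 + M(-3, -38) = -776*995 + (-72 - 36*(-3) + 2*(-38) - 3*(-38)) = -772120 + (-72 + 108 - 76 + 114) = -772120 + 74 = -772046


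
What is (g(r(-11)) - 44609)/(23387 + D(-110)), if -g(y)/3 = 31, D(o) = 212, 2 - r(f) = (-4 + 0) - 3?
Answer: -44702/23599 ≈ -1.8942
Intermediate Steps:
r(f) = 9 (r(f) = 2 - ((-4 + 0) - 3) = 2 - (-4 - 3) = 2 - 1*(-7) = 2 + 7 = 9)
g(y) = -93 (g(y) = -3*31 = -93)
(g(r(-11)) - 44609)/(23387 + D(-110)) = (-93 - 44609)/(23387 + 212) = -44702/23599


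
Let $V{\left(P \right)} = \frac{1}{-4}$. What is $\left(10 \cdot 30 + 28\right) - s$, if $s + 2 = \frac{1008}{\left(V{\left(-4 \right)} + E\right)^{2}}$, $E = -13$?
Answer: $\frac{910842}{2809} \approx 324.26$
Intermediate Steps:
$V{\left(P \right)} = - \frac{1}{4}$
$s = \frac{10510}{2809}$ ($s = -2 + \frac{1008}{\left(- \frac{1}{4} - 13\right)^{2}} = -2 + \frac{1008}{\left(- \frac{53}{4}\right)^{2}} = -2 + \frac{1008}{\frac{2809}{16}} = -2 + 1008 \cdot \frac{16}{2809} = -2 + \frac{16128}{2809} = \frac{10510}{2809} \approx 3.7415$)
$\left(10 \cdot 30 + 28\right) - s = \left(10 \cdot 30 + 28\right) - \frac{10510}{2809} = \left(300 + 28\right) - \frac{10510}{2809} = 328 - \frac{10510}{2809} = \frac{910842}{2809}$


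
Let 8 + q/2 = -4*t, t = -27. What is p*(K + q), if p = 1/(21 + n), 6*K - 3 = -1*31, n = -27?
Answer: -293/9 ≈ -32.556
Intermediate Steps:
q = 200 (q = -16 + 2*(-4*(-27)) = -16 + 2*108 = -16 + 216 = 200)
K = -14/3 (K = ½ + (-1*31)/6 = ½ + (⅙)*(-31) = ½ - 31/6 = -14/3 ≈ -4.6667)
p = -⅙ (p = 1/(21 - 27) = 1/(-6) = -⅙ ≈ -0.16667)
p*(K + q) = -(-14/3 + 200)/6 = -⅙*586/3 = -293/9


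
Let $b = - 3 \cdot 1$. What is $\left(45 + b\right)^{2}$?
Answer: $1764$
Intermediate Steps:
$b = -3$ ($b = \left(-1\right) 3 = -3$)
$\left(45 + b\right)^{2} = \left(45 - 3\right)^{2} = 42^{2} = 1764$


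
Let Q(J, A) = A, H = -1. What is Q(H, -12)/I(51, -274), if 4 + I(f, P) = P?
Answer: 6/139 ≈ 0.043165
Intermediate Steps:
I(f, P) = -4 + P
Q(H, -12)/I(51, -274) = -12/(-4 - 274) = -12/(-278) = -12*(-1/278) = 6/139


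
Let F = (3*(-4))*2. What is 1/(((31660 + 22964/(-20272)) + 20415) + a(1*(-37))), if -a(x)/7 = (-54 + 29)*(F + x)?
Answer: 5068/209809459 ≈ 2.4155e-5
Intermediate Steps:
F = -24 (F = -12*2 = -24)
a(x) = -4200 + 175*x (a(x) = -7*(-54 + 29)*(-24 + x) = -(-175)*(-24 + x) = -7*(600 - 25*x) = -4200 + 175*x)
1/(((31660 + 22964/(-20272)) + 20415) + a(1*(-37))) = 1/(((31660 + 22964/(-20272)) + 20415) + (-4200 + 175*(1*(-37)))) = 1/(((31660 + 22964*(-1/20272)) + 20415) + (-4200 + 175*(-37))) = 1/(((31660 - 5741/5068) + 20415) + (-4200 - 6475)) = 1/((160447139/5068 + 20415) - 10675) = 1/(263910359/5068 - 10675) = 1/(209809459/5068) = 5068/209809459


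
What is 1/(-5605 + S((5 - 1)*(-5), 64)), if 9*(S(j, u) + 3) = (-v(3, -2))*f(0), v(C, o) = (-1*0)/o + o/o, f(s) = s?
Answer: -1/5608 ≈ -0.00017832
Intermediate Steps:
v(C, o) = 1 (v(C, o) = 0/o + 1 = 0 + 1 = 1)
S(j, u) = -3 (S(j, u) = -3 + (-1*1*0)/9 = -3 + (-1*0)/9 = -3 + (⅑)*0 = -3 + 0 = -3)
1/(-5605 + S((5 - 1)*(-5), 64)) = 1/(-5605 - 3) = 1/(-5608) = -1/5608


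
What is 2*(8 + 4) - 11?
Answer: 13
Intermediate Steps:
2*(8 + 4) - 11 = 2*12 - 11 = 24 - 11 = 13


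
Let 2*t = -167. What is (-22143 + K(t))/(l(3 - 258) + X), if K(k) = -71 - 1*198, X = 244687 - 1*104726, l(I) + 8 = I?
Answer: -862/5373 ≈ -0.16043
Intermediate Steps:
l(I) = -8 + I
X = 139961 (X = 244687 - 104726 = 139961)
t = -167/2 (t = (½)*(-167) = -167/2 ≈ -83.500)
K(k) = -269 (K(k) = -71 - 198 = -269)
(-22143 + K(t))/(l(3 - 258) + X) = (-22143 - 269)/((-8 + (3 - 258)) + 139961) = -22412/((-8 - 255) + 139961) = -22412/(-263 + 139961) = -22412/139698 = -22412*1/139698 = -862/5373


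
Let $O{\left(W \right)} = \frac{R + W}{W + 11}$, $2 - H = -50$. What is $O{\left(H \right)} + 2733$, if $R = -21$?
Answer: $\frac{172210}{63} \approx 2733.5$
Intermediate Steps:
$H = 52$ ($H = 2 - -50 = 2 + 50 = 52$)
$O{\left(W \right)} = \frac{-21 + W}{11 + W}$ ($O{\left(W \right)} = \frac{-21 + W}{W + 11} = \frac{-21 + W}{11 + W}$)
$O{\left(H \right)} + 2733 = \frac{-21 + 52}{11 + 52} + 2733 = \frac{1}{63} \cdot 31 + 2733 = \frac{31}{63} + 2733 = \frac{172210}{63}$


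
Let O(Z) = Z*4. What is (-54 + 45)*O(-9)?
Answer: 324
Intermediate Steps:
O(Z) = 4*Z
(-54 + 45)*O(-9) = (-54 + 45)*(4*(-9)) = -9*(-36) = 324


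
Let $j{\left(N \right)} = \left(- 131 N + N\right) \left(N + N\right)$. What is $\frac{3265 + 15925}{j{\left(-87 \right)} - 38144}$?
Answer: $- \frac{9595}{1003042} \approx -0.0095659$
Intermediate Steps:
$j{\left(N \right)} = - 260 N^{2}$ ($j{\left(N \right)} = - 130 N 2 N = - 260 N^{2}$)
$\frac{3265 + 15925}{j{\left(-87 \right)} - 38144} = \frac{3265 + 15925}{- 260 \left(-87\right)^{2} - 38144} = \frac{19190}{\left(-260\right) 7569 - 38144} = \frac{19190}{-1967940 - 38144} = \frac{19190}{-2006084} = 19190 \left(- \frac{1}{2006084}\right) = - \frac{9595}{1003042}$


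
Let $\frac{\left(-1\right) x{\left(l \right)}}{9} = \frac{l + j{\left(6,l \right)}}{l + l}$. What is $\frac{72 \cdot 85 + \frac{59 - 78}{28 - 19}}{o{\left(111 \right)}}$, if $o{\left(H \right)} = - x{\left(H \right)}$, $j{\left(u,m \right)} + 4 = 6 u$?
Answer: $\frac{4074514}{3861} \approx 1055.3$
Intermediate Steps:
$j{\left(u,m \right)} = -4 + 6 u$
$x{\left(l \right)} = - \frac{9 \left(32 + l\right)}{2 l}$ ($x{\left(l \right)} = - 9 \frac{l + \left(-4 + 6 \cdot 6\right)}{l + l} = - 9 \frac{l + \left(-4 + 36\right)}{2 l} = - 9 \left(l + 32\right) \frac{1}{2 l} = - 9 \left(32 + l\right) \frac{1}{2 l} = - 9 \frac{32 + l}{2 l} = - \frac{9 \left(32 + l\right)}{2 l}$)
$o{\left(H \right)} = \frac{9}{2} + \frac{144}{H}$ ($o{\left(H \right)} = - (- \frac{9}{2} - \frac{144}{H}) = \frac{9}{2} + \frac{144}{H}$)
$\frac{72 \cdot 85 + \frac{59 - 78}{28 - 19}}{o{\left(111 \right)}} = \frac{72 \cdot 85 + \frac{59 - 78}{28 - 19}}{\frac{9}{2} + \frac{144}{111}} = \frac{6120 - \frac{19}{9}}{\frac{9}{2} + 144 \cdot \frac{1}{111}} = \frac{6120 - \frac{19}{9}}{\frac{9}{2} + \frac{48}{37}} = \frac{6120 - \frac{19}{9}}{\frac{429}{74}} = \frac{55061}{9} \cdot \frac{74}{429} = \frac{4074514}{3861}$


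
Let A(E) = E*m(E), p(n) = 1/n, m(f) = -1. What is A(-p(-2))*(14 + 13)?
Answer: -27/2 ≈ -13.500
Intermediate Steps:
A(E) = -E (A(E) = E*(-1) = -E)
A(-p(-2))*(14 + 13) = (-(-1)/(-2))*(14 + 13) = -(-1)*(-1)/2*27 = -1*1/2*27 = -1/2*27 = -27/2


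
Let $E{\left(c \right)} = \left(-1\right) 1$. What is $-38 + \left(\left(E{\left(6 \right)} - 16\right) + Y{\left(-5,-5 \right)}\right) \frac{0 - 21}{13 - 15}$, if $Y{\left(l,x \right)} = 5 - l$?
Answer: $- \frac{223}{2} \approx -111.5$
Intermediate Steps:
$E{\left(c \right)} = -1$
$-38 + \left(\left(E{\left(6 \right)} - 16\right) + Y{\left(-5,-5 \right)}\right) \frac{0 - 21}{13 - 15} = -38 + \left(\left(-1 - 16\right) + \left(5 - -5\right)\right) \frac{0 - 21}{13 - 15} = -38 + \left(-17 + \left(5 + 5\right)\right) \left(- \frac{21}{-2}\right) = -38 + \left(-17 + 10\right) \left(\left(-21\right) \left(- \frac{1}{2}\right)\right) = -38 - \frac{147}{2} = - \frac{223}{2}$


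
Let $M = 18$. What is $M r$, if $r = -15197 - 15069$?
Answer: $-544788$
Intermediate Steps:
$r = -30266$
$M r = 18 \left(-30266\right) = -544788$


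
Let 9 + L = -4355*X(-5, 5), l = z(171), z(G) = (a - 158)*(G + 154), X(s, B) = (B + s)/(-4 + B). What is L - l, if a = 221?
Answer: -20484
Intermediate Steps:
X(s, B) = (B + s)/(-4 + B)
z(G) = 9702 + 63*G (z(G) = (221 - 158)*(G + 154) = 63*(154 + G) = 9702 + 63*G)
l = 20475 (l = 9702 + 63*171 = 9702 + 10773 = 20475)
L = -9 (L = -9 - 4355*(5 - 5)/(-4 + 5) = -9 - 4355*0/1 = -9 - 4355*0 = -9 + 0 = -9)
L - l = -9 - 1*20475 = -9 - 20475 = -20484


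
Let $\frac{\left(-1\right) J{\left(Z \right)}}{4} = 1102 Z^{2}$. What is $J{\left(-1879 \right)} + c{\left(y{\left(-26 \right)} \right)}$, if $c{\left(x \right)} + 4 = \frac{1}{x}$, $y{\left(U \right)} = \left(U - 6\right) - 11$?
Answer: $- \frac{669211817877}{43} \approx -1.5563 \cdot 10^{10}$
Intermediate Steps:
$y{\left(U \right)} = -17 + U$ ($y{\left(U \right)} = \left(-6 + U\right) - 11 = -17 + U$)
$c{\left(x \right)} = -4 + \frac{1}{x}$
$J{\left(Z \right)} = - 4408 Z^{2}$ ($J{\left(Z \right)} = - 4 \cdot 1102 Z^{2} = - 4408 Z^{2}$)
$J{\left(-1879 \right)} + c{\left(y{\left(-26 \right)} \right)} = - 4408 \left(-1879\right)^{2} - \left(4 - \frac{1}{-17 - 26}\right) = \left(-4408\right) 3530641 - \left(4 - \frac{1}{-43}\right) = -15563065528 - \frac{173}{43} = - \frac{669211817877}{43}$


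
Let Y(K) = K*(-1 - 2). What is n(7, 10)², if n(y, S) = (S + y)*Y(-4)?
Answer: 41616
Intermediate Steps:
Y(K) = -3*K (Y(K) = K*(-3) = -3*K)
n(y, S) = 12*S + 12*y (n(y, S) = (S + y)*(-3*(-4)) = (S + y)*12 = 12*S + 12*y)
n(7, 10)² = (12*10 + 12*7)² = (120 + 84)² = 204² = 41616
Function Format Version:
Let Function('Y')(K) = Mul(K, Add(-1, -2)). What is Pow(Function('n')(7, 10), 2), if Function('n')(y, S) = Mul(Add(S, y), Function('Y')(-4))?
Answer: 41616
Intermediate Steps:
Function('Y')(K) = Mul(-3, K) (Function('Y')(K) = Mul(K, -3) = Mul(-3, K))
Function('n')(y, S) = Add(Mul(12, S), Mul(12, y)) (Function('n')(y, S) = Mul(Add(S, y), Mul(-3, -4)) = Mul(Add(S, y), 12) = Add(Mul(12, S), Mul(12, y)))
Pow(Function('n')(7, 10), 2) = Pow(Add(Mul(12, 10), Mul(12, 7)), 2) = Pow(Add(120, 84), 2) = Pow(204, 2) = 41616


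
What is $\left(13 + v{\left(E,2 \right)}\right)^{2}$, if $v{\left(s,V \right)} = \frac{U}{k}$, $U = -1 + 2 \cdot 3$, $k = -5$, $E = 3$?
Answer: $144$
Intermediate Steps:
$U = 5$ ($U = -1 + 6 = 5$)
$v{\left(s,V \right)} = -1$ ($v{\left(s,V \right)} = \frac{5}{-5} = 5 \left(- \frac{1}{5}\right) = -1$)
$\left(13 + v{\left(E,2 \right)}\right)^{2} = \left(13 - 1\right)^{2} = 12^{2} = 144$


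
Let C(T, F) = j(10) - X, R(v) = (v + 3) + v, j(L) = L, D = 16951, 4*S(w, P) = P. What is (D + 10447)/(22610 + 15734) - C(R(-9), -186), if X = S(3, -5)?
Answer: -100993/9586 ≈ -10.535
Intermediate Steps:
S(w, P) = P/4
X = -5/4 (X = (¼)*(-5) = -5/4 ≈ -1.2500)
R(v) = 3 + 2*v (R(v) = (3 + v) + v = 3 + 2*v)
C(T, F) = 45/4 (C(T, F) = 10 - 1*(-5/4) = 10 + 5/4 = 45/4)
(D + 10447)/(22610 + 15734) - C(R(-9), -186) = (16951 + 10447)/(22610 + 15734) - 1*45/4 = 27398/38344 - 45/4 = 27398*(1/38344) - 45/4 = 13699/19172 - 45/4 = -100993/9586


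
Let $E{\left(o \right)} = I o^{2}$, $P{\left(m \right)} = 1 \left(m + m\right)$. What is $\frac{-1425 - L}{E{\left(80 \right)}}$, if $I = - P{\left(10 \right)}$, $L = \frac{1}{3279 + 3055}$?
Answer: $\frac{9025951}{810752000} \approx 0.011133$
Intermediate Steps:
$P{\left(m \right)} = 2 m$ ($P{\left(m \right)} = 1 \cdot 2 m = 2 m$)
$L = \frac{1}{6334} \approx 0.00015788$
$I = -20$ ($I = - 2 \cdot 10 = \left(-1\right) 20 = -20$)
$E{\left(o \right)} = - 20 o^{2}$
$\frac{-1425 - L}{E{\left(80 \right)}} = \frac{-1425 - \frac{1}{6334}}{\left(-20\right) 80^{2}} = \frac{-1425 - \frac{1}{6334}}{\left(-20\right) 6400} = - \frac{9025951}{6334 \left(-128000\right)} = \left(- \frac{9025951}{6334}\right) \left(- \frac{1}{128000}\right) = \frac{9025951}{810752000}$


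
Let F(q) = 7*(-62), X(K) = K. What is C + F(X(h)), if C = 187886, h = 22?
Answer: 187452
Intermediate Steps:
F(q) = -434
C + F(X(h)) = 187886 - 434 = 187452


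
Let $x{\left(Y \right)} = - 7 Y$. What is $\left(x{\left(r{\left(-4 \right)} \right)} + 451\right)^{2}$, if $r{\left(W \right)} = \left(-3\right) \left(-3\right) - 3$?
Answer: $167281$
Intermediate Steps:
$r{\left(W \right)} = 6$ ($r{\left(W \right)} = 9 - 3 = 6$)
$\left(x{\left(r{\left(-4 \right)} \right)} + 451\right)^{2} = \left(\left(-7\right) 6 + 451\right)^{2} = \left(-42 + 451\right)^{2} = 409^{2} = 167281$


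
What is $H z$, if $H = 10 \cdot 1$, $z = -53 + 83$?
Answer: $300$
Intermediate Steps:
$z = 30$
$H = 10$
$H z = 10 \cdot 30 = 300$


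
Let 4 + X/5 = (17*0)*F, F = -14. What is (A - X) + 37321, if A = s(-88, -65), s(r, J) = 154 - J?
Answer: 37560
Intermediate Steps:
A = 219 (A = 154 - 1*(-65) = 154 + 65 = 219)
X = -20 (X = -20 + 5*((17*0)*(-14)) = -20 + 5*(0*(-14)) = -20 + 5*0 = -20 + 0 = -20)
(A - X) + 37321 = (219 - 1*(-20)) + 37321 = (219 + 20) + 37321 = 239 + 37321 = 37560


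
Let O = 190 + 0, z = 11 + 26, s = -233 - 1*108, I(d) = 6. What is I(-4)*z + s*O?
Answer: -64568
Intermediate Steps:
s = -341 (s = -233 - 108 = -341)
z = 37
O = 190
I(-4)*z + s*O = 6*37 - 341*190 = 222 - 64790 = -64568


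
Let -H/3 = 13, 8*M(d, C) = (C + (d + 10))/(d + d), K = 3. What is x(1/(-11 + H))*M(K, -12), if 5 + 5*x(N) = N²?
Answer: -12499/600000 ≈ -0.020832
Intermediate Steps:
M(d, C) = (10 + C + d)/(16*d) (M(d, C) = ((C + (d + 10))/(d + d))/8 = ((C + (10 + d))/((2*d)))/8 = ((10 + C + d)*(1/(2*d)))/8 = ((10 + C + d)/(2*d))/8 = (10 + C + d)/(16*d))
H = -39 (H = -3*13 = -39)
x(N) = -1 + N²/5
x(1/(-11 + H))*M(K, -12) = (-1 + (1/(-11 - 39))²/5)*((1/16)*(10 - 12 + 3)/3) = (-1 + (1/(-50))²/5)*((1/16)*(⅓)*1) = (-1 + (-1/50)²/5)*(1/48) = (-1 + (⅕)*(1/2500))*(1/48) = (-1 + 1/12500)*(1/48) = -12499/12500*1/48 = -12499/600000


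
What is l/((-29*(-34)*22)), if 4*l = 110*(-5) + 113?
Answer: -437/86768 ≈ -0.0050364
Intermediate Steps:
l = -437/4 (l = (110*(-5) + 113)/4 = (-550 + 113)/4 = (1/4)*(-437) = -437/4 ≈ -109.25)
l/((-29*(-34)*22)) = -437/(4*(-29*(-34)*22)) = -437/(4*(986*22)) = -437/4/21692 = -437/4*1/21692 = -437/86768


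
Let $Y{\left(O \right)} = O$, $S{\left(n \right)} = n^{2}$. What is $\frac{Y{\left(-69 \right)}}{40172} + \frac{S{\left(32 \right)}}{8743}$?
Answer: $\frac{40532861}{351223796} \approx 0.1154$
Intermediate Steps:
$\frac{Y{\left(-69 \right)}}{40172} + \frac{S{\left(32 \right)}}{8743} = - \frac{69}{40172} + \frac{32^{2}}{8743} = \left(-69\right) \frac{1}{40172} + 1024 \cdot \frac{1}{8743} = - \frac{69}{40172} + \frac{1024}{8743} = \frac{40532861}{351223796}$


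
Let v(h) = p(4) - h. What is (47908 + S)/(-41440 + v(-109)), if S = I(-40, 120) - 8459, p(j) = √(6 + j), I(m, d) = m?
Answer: -1628813379/1708251551 - 39409*√10/1708251551 ≈ -0.95357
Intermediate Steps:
v(h) = √10 - h (v(h) = √(6 + 4) - h = √10 - h)
S = -8499 (S = -40 - 8459 = -8499)
(47908 + S)/(-41440 + v(-109)) = (47908 - 8499)/(-41440 + (√10 - 1*(-109))) = 39409/(-41440 + (√10 + 109)) = 39409/(-41440 + (109 + √10)) = 39409/(-41331 + √10)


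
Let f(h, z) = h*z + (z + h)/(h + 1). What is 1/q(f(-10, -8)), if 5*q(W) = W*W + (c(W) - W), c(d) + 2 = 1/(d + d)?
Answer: 820/1088961 ≈ 0.00075301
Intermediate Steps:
c(d) = -2 + 1/(2*d) (c(d) = -2 + 1/(d + d) = -2 + 1/(2*d))
f(h, z) = h*z + (h + z)/(1 + h)
q(W) = -⅖ - W/5 + W²/5 + 1/(10*W) (q(W) = (W*W + ((-2 + 1/(2*W)) - W))/5 = (W² + (-2 + 1/(2*W) - W))/5 = (-2 + W² + 1/(2*W) - W)/5 = -⅖ - W/5 + W²/5 + 1/(10*W))
1/q(f(-10, -8)) = 1/((1 - 4*(-10 - 8 - 10*(-8) - 8*(-10)²)/(1 - 10) + 2*((-10 - 8 - 10*(-8) - 8*(-10)²)/(1 - 10))²*(-1 + (-10 - 8 - 10*(-8) - 8*(-10)²)/(1 - 10)))/(10*(((-10 - 8 - 10*(-8) - 8*(-10)²)/(1 - 10))))) = 1/((1 - 4*(-10 - 8 + 80 - 8*100)/(-9) + 2*((-10 - 8 + 80 - 8*100)/(-9))²*(-1 + (-10 - 8 + 80 - 8*100)/(-9)))/(10*(((-10 - 8 + 80 - 8*100)/(-9))))) = 1/((1 - (-4)*(-10 - 8 + 80 - 800)/9 + 2*(-(-10 - 8 + 80 - 800)/9)²*(-1 - (-10 - 8 + 80 - 800)/9))/(10*((-(-10 - 8 + 80 - 800)/9)))) = 1/((1 - (-4)*(-738)/9 + 2*(-⅑*(-738))²*(-1 - ⅑*(-738)))/(10*((-⅑*(-738))))) = 1/((⅒)*(1 - 4*82 + 2*82²*(-1 + 82))/82) = 1/((⅒)*(1/82)*(1 - 328 + 2*6724*81)) = 1/((⅒)*(1/82)*(1 - 328 + 1089288)) = 1/((⅒)*(1/82)*1088961) = 1/(1088961/820) = 820/1088961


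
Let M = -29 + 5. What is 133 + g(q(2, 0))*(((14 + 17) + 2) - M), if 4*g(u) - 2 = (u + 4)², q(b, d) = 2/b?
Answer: 2071/4 ≈ 517.75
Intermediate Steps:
g(u) = ½ + (4 + u)²/4 (g(u) = ½ + (u + 4)²/4 = ½ + (4 + u)²/4)
M = -24
133 + g(q(2, 0))*(((14 + 17) + 2) - M) = 133 + (½ + (4 + 2/2)²/4)*(((14 + 17) + 2) - 1*(-24)) = 133 + (½ + (4 + 2*(½))²/4)*((31 + 2) + 24) = 133 + (½ + (4 + 1)²/4)*(33 + 24) = 133 + (½ + (¼)*5²)*57 = 133 + (½ + (¼)*25)*57 = 133 + (½ + 25/4)*57 = 133 + (27/4)*57 = 133 + 1539/4 = 2071/4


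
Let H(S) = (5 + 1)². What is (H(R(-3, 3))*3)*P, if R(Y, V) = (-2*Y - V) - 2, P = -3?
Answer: -324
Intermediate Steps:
R(Y, V) = -2 - V - 2*Y (R(Y, V) = (-V - 2*Y) - 2 = -2 - V - 2*Y)
H(S) = 36 (H(S) = 6² = 36)
(H(R(-3, 3))*3)*P = (36*3)*(-3) = 108*(-3) = -324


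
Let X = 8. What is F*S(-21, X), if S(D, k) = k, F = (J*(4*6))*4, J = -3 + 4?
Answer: 768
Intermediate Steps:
J = 1
F = 96 (F = (1*(4*6))*4 = (1*24)*4 = 24*4 = 96)
F*S(-21, X) = 96*8 = 768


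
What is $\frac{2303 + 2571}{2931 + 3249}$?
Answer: $\frac{2437}{3090} \approx 0.78867$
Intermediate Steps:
$\frac{2303 + 2571}{2931 + 3249} = \frac{4874}{6180} = 4874 \cdot \frac{1}{6180} = \frac{2437}{3090}$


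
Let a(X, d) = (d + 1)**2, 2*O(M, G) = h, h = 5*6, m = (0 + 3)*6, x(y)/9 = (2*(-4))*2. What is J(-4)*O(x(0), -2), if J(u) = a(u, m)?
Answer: 5415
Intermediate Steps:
x(y) = -144 (x(y) = 9*((2*(-4))*2) = 9*(-8*2) = 9*(-16) = -144)
m = 18 (m = 3*6 = 18)
h = 30
O(M, G) = 15 (O(M, G) = (1/2)*30 = 15)
a(X, d) = (1 + d)**2
J(u) = 361 (J(u) = (1 + 18)**2 = 19**2 = 361)
J(-4)*O(x(0), -2) = 361*15 = 5415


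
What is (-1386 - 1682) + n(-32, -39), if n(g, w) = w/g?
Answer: -98137/32 ≈ -3066.8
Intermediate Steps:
(-1386 - 1682) + n(-32, -39) = (-1386 - 1682) - 39/(-32) = -3068 - 39*(-1/32) = -3068 + 39/32 = -98137/32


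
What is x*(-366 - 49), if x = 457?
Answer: -189655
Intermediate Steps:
x*(-366 - 49) = 457*(-366 - 49) = 457*(-415) = -189655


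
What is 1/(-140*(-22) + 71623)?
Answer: 1/74703 ≈ 1.3386e-5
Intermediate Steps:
1/(-140*(-22) + 71623) = 1/(3080 + 71623) = 1/74703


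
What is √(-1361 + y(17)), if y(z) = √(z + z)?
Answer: √(-1361 + √34) ≈ 36.813*I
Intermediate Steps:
y(z) = √2*√z (y(z) = √(2*z) = √2*√z)
√(-1361 + y(17)) = √(-1361 + √2*√17) = √(-1361 + √34)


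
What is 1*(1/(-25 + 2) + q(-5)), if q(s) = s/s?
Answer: 22/23 ≈ 0.95652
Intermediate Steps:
q(s) = 1
1*(1/(-25 + 2) + q(-5)) = 1*(1/(-25 + 2) + 1) = 1*(1/(-23) + 1) = 1*(-1/23 + 1) = 1*(22/23) = 22/23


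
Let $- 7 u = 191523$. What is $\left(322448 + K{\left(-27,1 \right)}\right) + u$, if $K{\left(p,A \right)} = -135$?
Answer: $\frac{2064668}{7} \approx 2.9495 \cdot 10^{5}$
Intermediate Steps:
$u = - \frac{191523}{7}$ ($u = \left(- \frac{1}{7}\right) 191523 = - \frac{191523}{7} \approx -27360.0$)
$\left(322448 + K{\left(-27,1 \right)}\right) + u = \left(322448 - 135\right) - \frac{191523}{7} = 322313 - \frac{191523}{7} = \frac{2064668}{7}$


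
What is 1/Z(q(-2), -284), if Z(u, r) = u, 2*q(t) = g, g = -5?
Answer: -⅖ ≈ -0.40000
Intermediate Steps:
q(t) = -5/2 (q(t) = (½)*(-5) = -5/2)
1/Z(q(-2), -284) = 1/(-5/2) = -⅖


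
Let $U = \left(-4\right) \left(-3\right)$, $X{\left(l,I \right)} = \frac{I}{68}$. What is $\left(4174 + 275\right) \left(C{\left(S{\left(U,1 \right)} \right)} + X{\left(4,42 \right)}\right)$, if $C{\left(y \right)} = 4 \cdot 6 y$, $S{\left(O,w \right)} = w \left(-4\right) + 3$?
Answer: $- \frac{3536955}{34} \approx -1.0403 \cdot 10^{5}$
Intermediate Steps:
$X{\left(l,I \right)} = \frac{I}{68}$ ($X{\left(l,I \right)} = I \frac{1}{68} = \frac{I}{68}$)
$U = 12$
$S{\left(O,w \right)} = 3 - 4 w$ ($S{\left(O,w \right)} = - 4 w + 3 = 3 - 4 w$)
$C{\left(y \right)} = 24 y$
$\left(4174 + 275\right) \left(C{\left(S{\left(U,1 \right)} \right)} + X{\left(4,42 \right)}\right) = \left(4174 + 275\right) \left(24 \left(3 - 4\right) + \frac{1}{68} \cdot 42\right) = 4449 \left(24 \left(3 - 4\right) + \frac{21}{34}\right) = 4449 \left(24 \left(-1\right) + \frac{21}{34}\right) = 4449 \left(-24 + \frac{21}{34}\right) = 4449 \left(- \frac{795}{34}\right) = - \frac{3536955}{34}$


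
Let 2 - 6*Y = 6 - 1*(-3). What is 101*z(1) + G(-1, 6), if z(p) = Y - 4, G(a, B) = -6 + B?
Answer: -3131/6 ≈ -521.83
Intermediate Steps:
Y = -7/6 (Y = 1/3 - (6 - 1*(-3))/6 = 1/3 - (6 + 3)/6 = 1/3 - 1/6*9 = 1/3 - 3/2 = -7/6 ≈ -1.1667)
z(p) = -31/6 (z(p) = -7/6 - 4 = -31/6)
101*z(1) + G(-1, 6) = 101*(-31/6) + (-6 + 6) = -3131/6 + 0 = -3131/6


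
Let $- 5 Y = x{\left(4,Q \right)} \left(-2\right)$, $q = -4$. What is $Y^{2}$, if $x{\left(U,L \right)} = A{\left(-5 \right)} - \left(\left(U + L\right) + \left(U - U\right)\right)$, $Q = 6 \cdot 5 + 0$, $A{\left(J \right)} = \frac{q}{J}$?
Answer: $\frac{110224}{625} \approx 176.36$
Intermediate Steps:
$A{\left(J \right)} = - \frac{4}{J}$
$Q = 30$ ($Q = 30 + 0 = 30$)
$x{\left(U,L \right)} = \frac{4}{5} - L - U$ ($x{\left(U,L \right)} = - \frac{4}{-5} - \left(\left(U + L\right) + \left(U - U\right)\right) = \left(-4\right) \left(- \frac{1}{5}\right) - \left(\left(L + U\right) + 0\right) = \frac{4}{5} - \left(L + U\right) = \frac{4}{5} - L - U$)
$Y = - \frac{332}{25}$ ($Y = - \frac{\left(\frac{4}{5} - 30 - 4\right) \left(-2\right)}{5} = - \frac{\left(- \frac{166}{5}\right) \left(-2\right)}{5} = \left(- \frac{1}{5}\right) \frac{332}{5} = - \frac{332}{25} \approx -13.28$)
$Y^{2} = \left(- \frac{332}{25}\right)^{2} = \frac{110224}{625}$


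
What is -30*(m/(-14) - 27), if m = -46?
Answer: 4980/7 ≈ 711.43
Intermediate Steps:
-30*(m/(-14) - 27) = -30*(-46/(-14) - 27) = -30*(-46*(-1/14) - 27) = -30*(23/7 - 27) = -30*(-166/7) = 4980/7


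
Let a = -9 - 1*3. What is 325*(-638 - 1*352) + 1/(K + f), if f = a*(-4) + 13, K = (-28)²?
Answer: -271878749/845 ≈ -3.2175e+5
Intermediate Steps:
K = 784
a = -12 (a = -9 - 3 = -12)
f = 61 (f = -12*(-4) + 13 = 48 + 13 = 61)
325*(-638 - 1*352) + 1/(K + f) = 325*(-638 - 1*352) + 1/(784 + 61) = 325*(-638 - 352) + 1/845 = 325*(-990) + 1/845 = -321750 + 1/845 = -271878749/845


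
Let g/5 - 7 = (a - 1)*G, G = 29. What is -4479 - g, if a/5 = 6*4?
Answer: -21769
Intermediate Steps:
a = 120 (a = 5*(6*4) = 5*24 = 120)
g = 17290 (g = 35 + 5*((120 - 1)*29) = 35 + 5*(119*29) = 35 + 5*3451 = 35 + 17255 = 17290)
-4479 - g = -4479 - 1*17290 = -4479 - 17290 = -21769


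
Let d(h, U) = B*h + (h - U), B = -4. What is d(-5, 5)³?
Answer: 1000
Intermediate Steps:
d(h, U) = -U - 3*h (d(h, U) = -4*h + (h - U) = -U - 3*h)
d(-5, 5)³ = (-1*5 - 3*(-5))³ = (-5 + 15)³ = 10³ = 1000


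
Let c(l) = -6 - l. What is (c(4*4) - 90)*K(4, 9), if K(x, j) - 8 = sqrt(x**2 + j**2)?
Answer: -896 - 112*sqrt(97) ≈ -1999.1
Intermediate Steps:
K(x, j) = 8 + sqrt(j**2 + x**2) (K(x, j) = 8 + sqrt(x**2 + j**2) = 8 + sqrt(j**2 + x**2))
(c(4*4) - 90)*K(4, 9) = ((-6 - 4*4) - 90)*(8 + sqrt(9**2 + 4**2)) = ((-6 - 1*16) - 90)*(8 + sqrt(81 + 16)) = ((-6 - 16) - 90)*(8 + sqrt(97)) = (-22 - 90)*(8 + sqrt(97)) = -112*(8 + sqrt(97)) = -896 - 112*sqrt(97)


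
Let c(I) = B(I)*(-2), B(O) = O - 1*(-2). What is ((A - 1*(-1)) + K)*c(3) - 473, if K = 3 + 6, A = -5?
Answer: -523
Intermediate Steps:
B(O) = 2 + O (B(O) = O + 2 = 2 + O)
c(I) = -4 - 2*I (c(I) = (2 + I)*(-2) = -4 - 2*I)
K = 9
((A - 1*(-1)) + K)*c(3) - 473 = ((-5 - 1*(-1)) + 9)*(-4 - 2*3) - 473 = ((-5 + 1) + 9)*(-4 - 6) - 473 = (-4 + 9)*(-10) - 473 = 5*(-10) - 473 = -50 - 473 = -523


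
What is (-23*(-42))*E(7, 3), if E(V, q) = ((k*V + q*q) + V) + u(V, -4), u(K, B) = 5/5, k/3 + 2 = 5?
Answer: 77280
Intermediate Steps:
k = 9 (k = -6 + 3*5 = -6 + 15 = 9)
u(K, B) = 1 (u(K, B) = 5*(1/5) = 1)
E(V, q) = 1 + q**2 + 10*V (E(V, q) = ((9*V + q*q) + V) + 1 = ((9*V + q**2) + V) + 1 = ((q**2 + 9*V) + V) + 1 = (q**2 + 10*V) + 1 = 1 + q**2 + 10*V)
(-23*(-42))*E(7, 3) = (-23*(-42))*(1 + 3**2 + 10*7) = 966*(1 + 9 + 70) = 966*80 = 77280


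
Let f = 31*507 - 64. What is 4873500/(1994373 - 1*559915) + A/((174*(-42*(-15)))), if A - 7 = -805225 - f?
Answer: -321635951459/78622642980 ≈ -4.0909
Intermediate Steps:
f = 15653 (f = 15717 - 64 = 15653)
A = -820871 (A = 7 + (-805225 - 1*15653) = 7 + (-805225 - 15653) = 7 - 820878 = -820871)
4873500/(1994373 - 1*559915) + A/((174*(-42*(-15)))) = 4873500/(1994373 - 1*559915) - 820871/(174*(-42*(-15))) = 4873500/(1994373 - 559915) - 820871/(174*630) = 4873500/1434458 - 820871/109620 = 4873500*(1/1434458) - 820871*1/109620 = 2436750/717229 - 820871/109620 = -321635951459/78622642980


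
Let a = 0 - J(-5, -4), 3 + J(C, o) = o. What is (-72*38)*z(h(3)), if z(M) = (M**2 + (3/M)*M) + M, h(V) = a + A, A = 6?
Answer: -506160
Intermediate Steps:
J(C, o) = -3 + o
a = 7 (a = 0 - (-3 - 4) = 0 - 1*(-7) = 0 + 7 = 7)
h(V) = 13 (h(V) = 7 + 6 = 13)
z(M) = 3 + M + M**2 (z(M) = (M**2 + 3) + M = (3 + M**2) + M = 3 + M + M**2)
(-72*38)*z(h(3)) = (-72*38)*(3 + 13 + 13**2) = -2736*(3 + 13 + 169) = -2736*185 = -506160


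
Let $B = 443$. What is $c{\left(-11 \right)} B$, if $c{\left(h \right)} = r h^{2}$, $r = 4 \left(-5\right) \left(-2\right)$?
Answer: $2144120$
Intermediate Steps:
$r = 40$ ($r = \left(-20\right) \left(-2\right) = 40$)
$c{\left(h \right)} = 40 h^{2}$
$c{\left(-11 \right)} B = 40 \left(-11\right)^{2} \cdot 443 = 40 \cdot 121 \cdot 443 = 4840 \cdot 443 = 2144120$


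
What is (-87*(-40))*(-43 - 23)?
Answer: -229680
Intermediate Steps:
(-87*(-40))*(-43 - 23) = 3480*(-66) = -229680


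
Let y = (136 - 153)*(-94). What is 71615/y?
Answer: 71615/1598 ≈ 44.815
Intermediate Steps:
y = 1598 (y = -17*(-94) = 1598)
71615/y = 71615/1598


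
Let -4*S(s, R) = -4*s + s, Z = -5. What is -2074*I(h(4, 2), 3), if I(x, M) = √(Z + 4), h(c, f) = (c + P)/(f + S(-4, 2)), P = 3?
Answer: -2074*I ≈ -2074.0*I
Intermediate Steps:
S(s, R) = 3*s/4 (S(s, R) = -(-4*s + s)/4 = -(-3)*s/4 = 3*s/4)
h(c, f) = (3 + c)/(-3 + f) (h(c, f) = (c + 3)/(f + (¾)*(-4)) = (3 + c)/(f - 3) = (3 + c)/(-3 + f))
I(x, M) = I (I(x, M) = √(-5 + 4) = √(-1) = I)
-2074*I(h(4, 2), 3) = -2074*I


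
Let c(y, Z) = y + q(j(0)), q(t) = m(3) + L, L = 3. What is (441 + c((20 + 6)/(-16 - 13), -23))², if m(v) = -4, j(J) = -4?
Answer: 162154756/841 ≈ 1.9281e+5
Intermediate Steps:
q(t) = -1 (q(t) = -4 + 3 = -1)
c(y, Z) = -1 + y (c(y, Z) = y - 1 = -1 + y)
(441 + c((20 + 6)/(-16 - 13), -23))² = (441 + (-1 + (20 + 6)/(-16 - 13)))² = (441 + (-1 + 26/(-29)))² = (441 + (-1 + 26*(-1/29)))² = (441 + (-1 - 26/29))² = (441 - 55/29)² = (12734/29)² = 162154756/841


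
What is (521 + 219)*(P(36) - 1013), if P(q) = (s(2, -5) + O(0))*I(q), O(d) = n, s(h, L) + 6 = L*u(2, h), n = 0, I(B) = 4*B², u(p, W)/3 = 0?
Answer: -23766580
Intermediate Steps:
u(p, W) = 0 (u(p, W) = 3*0 = 0)
s(h, L) = -6 (s(h, L) = -6 + L*0 = -6 + 0 = -6)
O(d) = 0
P(q) = -24*q² (P(q) = (-6 + 0)*(4*q²) = -24*q²)
(521 + 219)*(P(36) - 1013) = (521 + 219)*(-24*36² - 1013) = 740*(-24*1296 - 1013) = 740*(-31104 - 1013) = 740*(-32117) = -23766580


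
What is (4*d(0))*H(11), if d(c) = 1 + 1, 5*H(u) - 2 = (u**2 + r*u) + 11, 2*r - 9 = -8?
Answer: 1116/5 ≈ 223.20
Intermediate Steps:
r = 1/2 (r = 9/2 + (1/2)*(-8) = 9/2 - 4 = 1/2 ≈ 0.50000)
H(u) = 13/5 + u**2/5 + u/10 (H(u) = 2/5 + ((u**2 + u/2) + 11)/5 = 2/5 + (11 + u**2 + u/2)/5 = 2/5 + (11/5 + u**2/5 + u/10) = 13/5 + u**2/5 + u/10)
d(c) = 2
(4*d(0))*H(11) = (4*2)*(13/5 + (1/5)*11**2 + (1/10)*11) = 8*(13/5 + (1/5)*121 + 11/10) = 8*(13/5 + 121/5 + 11/10) = 8*(279/10) = 1116/5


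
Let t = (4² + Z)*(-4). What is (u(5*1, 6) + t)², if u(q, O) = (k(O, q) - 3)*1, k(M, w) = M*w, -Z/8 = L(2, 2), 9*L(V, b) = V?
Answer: 72361/81 ≈ 893.35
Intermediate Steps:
L(V, b) = V/9
Z = -16/9 (Z = -8*2/9 = -16/9 ≈ -1.7778)
u(q, O) = -3 + O*q (u(q, O) = (O*q - 3)*1 = (-3 + O*q)*1 = -3 + O*q)
t = -512/9 (t = (4² - 16/9)*(-4) = (16 - 16/9)*(-4) = (128/9)*(-4) = -512/9 ≈ -56.889)
(u(5*1, 6) + t)² = ((-3 + 6*(5*1)) - 512/9)² = ((-3 + 6*5) - 512/9)² = ((-3 + 30) - 512/9)² = (27 - 512/9)² = (-269/9)² = 72361/81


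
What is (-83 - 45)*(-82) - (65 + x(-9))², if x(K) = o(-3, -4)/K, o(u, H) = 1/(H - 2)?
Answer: 18279215/2916 ≈ 6268.6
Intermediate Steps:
o(u, H) = 1/(-2 + H)
x(K) = -1/(6*K) (x(K) = 1/((-2 - 4)*K) = 1/((-6)*K) = -1/(6*K))
(-83 - 45)*(-82) - (65 + x(-9))² = (-83 - 45)*(-82) - (65 - ⅙/(-9))² = -128*(-82) - (65 - ⅙*(-⅑))² = 10496 - (65 + 1/54)² = 10496 - (3511/54)² = 10496 - 1*12327121/2916 = 10496 - 12327121/2916 = 18279215/2916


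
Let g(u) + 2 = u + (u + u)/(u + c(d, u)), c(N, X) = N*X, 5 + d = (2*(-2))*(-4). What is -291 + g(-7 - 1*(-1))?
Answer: -1793/6 ≈ -298.83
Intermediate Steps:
d = 11 (d = -5 + (2*(-2))*(-4) = -5 - 4*(-4) = -5 + 16 = 11)
g(u) = -11/6 + u (g(u) = -2 + (u + (u + u)/(u + 11*u)) = -2 + (u + (2*u)/((12*u))) = -2 + (u + (2*u)*(1/(12*u))) = -2 + (u + ⅙) = -2 + (⅙ + u) = -11/6 + u)
-291 + g(-7 - 1*(-1)) = -291 + (-11/6 + (-7 - 1*(-1))) = -291 + (-11/6 + (-7 + 1)) = -291 + (-11/6 - 6) = -291 - 47/6 = -1793/6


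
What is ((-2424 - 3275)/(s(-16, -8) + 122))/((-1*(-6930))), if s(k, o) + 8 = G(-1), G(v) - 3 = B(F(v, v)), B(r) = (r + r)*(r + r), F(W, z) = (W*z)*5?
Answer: -5699/1503810 ≈ -0.0037897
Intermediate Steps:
F(W, z) = 5*W*z
B(r) = 4*r² (B(r) = (2*r)*(2*r) = 4*r²)
G(v) = 3 + 100*v⁴ (G(v) = 3 + 4*(5*v*v)² = 3 + 4*(5*v²)² = 3 + 4*(25*v⁴) = 3 + 100*v⁴)
s(k, o) = 95 (s(k, o) = -8 + (3 + 100*(-1)⁴) = -8 + (3 + 100*1) = -8 + (3 + 100) = -8 + 103 = 95)
((-2424 - 3275)/(s(-16, -8) + 122))/((-1*(-6930))) = ((-2424 - 3275)/(95 + 122))/((-1*(-6930))) = -5699/217/6930 = -5699*1/217*(1/6930) = -5699/217*1/6930 = -5699/1503810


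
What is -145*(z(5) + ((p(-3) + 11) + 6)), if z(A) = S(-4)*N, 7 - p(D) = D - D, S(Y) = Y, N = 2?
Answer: -2320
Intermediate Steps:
p(D) = 7 (p(D) = 7 - (D - D) = 7 - 1*0 = 7 + 0 = 7)
z(A) = -8 (z(A) = -4*2 = -8)
-145*(z(5) + ((p(-3) + 11) + 6)) = -145*(-8 + ((7 + 11) + 6)) = -145*(-8 + (18 + 6)) = -145*(-8 + 24) = -145*16 = -2320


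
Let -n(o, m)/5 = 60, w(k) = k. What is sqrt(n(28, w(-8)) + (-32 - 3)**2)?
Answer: 5*sqrt(37) ≈ 30.414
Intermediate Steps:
n(o, m) = -300 (n(o, m) = -5*60 = -300)
sqrt(n(28, w(-8)) + (-32 - 3)**2) = sqrt(-300 + (-32 - 3)**2) = sqrt(-300 + (-35)**2) = sqrt(-300 + 1225) = sqrt(925) = 5*sqrt(37)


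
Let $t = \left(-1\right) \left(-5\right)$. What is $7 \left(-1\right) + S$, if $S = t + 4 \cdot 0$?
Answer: $-2$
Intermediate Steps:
$t = 5$
$S = 5$ ($S = 5 + 4 \cdot 0 = 5 + 0 = 5$)
$7 \left(-1\right) + S = 7 \left(-1\right) + 5 = -7 + 5 = -2$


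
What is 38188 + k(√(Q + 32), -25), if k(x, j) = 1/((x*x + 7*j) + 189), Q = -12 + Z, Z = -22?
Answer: 458257/12 ≈ 38188.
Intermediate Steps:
Q = -34 (Q = -12 - 22 = -34)
k(x, j) = 1/(189 + x² + 7*j) (k(x, j) = 1/((x² + 7*j) + 189) = 1/(189 + x² + 7*j))
38188 + k(√(Q + 32), -25) = 38188 + 1/(189 + (√(-34 + 32))² + 7*(-25)) = 38188 + 1/(189 + (√(-2))² - 175) = 38188 + 1/(189 + (I*√2)² - 175) = 38188 + 1/(189 - 2 - 175) = 38188 + 1/12 = 458257/12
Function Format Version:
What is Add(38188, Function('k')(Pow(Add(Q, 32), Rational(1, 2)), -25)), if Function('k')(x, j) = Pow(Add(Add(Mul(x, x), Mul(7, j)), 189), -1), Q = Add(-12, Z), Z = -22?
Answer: Rational(458257, 12) ≈ 38188.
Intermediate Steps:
Q = -34 (Q = Add(-12, -22) = -34)
Function('k')(x, j) = Pow(Add(189, Pow(x, 2), Mul(7, j)), -1) (Function('k')(x, j) = Pow(Add(Add(Pow(x, 2), Mul(7, j)), 189), -1) = Pow(Add(189, Pow(x, 2), Mul(7, j)), -1))
Add(38188, Function('k')(Pow(Add(Q, 32), Rational(1, 2)), -25)) = Add(38188, Pow(Add(189, Pow(Pow(Add(-34, 32), Rational(1, 2)), 2), Mul(7, -25)), -1)) = Add(38188, Pow(Add(189, Pow(Pow(-2, Rational(1, 2)), 2), -175), -1)) = Add(38188, Pow(Add(189, Pow(Mul(I, Pow(2, Rational(1, 2))), 2), -175), -1)) = Add(38188, Pow(Add(189, -2, -175), -1)) = Add(38188, Pow(12, -1)) = Add(38188, Rational(1, 12)) = Rational(458257, 12)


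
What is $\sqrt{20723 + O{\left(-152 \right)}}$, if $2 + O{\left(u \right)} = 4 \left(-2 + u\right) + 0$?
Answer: $\sqrt{20105} \approx 141.79$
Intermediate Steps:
$O{\left(u \right)} = -10 + 4 u$ ($O{\left(u \right)} = -2 + \left(4 \left(-2 + u\right) + 0\right) = -2 + \left(\left(-8 + 4 u\right) + 0\right) = -2 + \left(-8 + 4 u\right) = -10 + 4 u$)
$\sqrt{20723 + O{\left(-152 \right)}} = \sqrt{20723 + \left(-10 + 4 \left(-152\right)\right)} = \sqrt{20723 - 618} = \sqrt{20105}$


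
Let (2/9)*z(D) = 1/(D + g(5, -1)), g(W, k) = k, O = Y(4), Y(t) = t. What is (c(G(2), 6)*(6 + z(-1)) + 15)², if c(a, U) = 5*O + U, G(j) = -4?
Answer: 50625/4 ≈ 12656.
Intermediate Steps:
O = 4
c(a, U) = 20 + U (c(a, U) = 5*4 + U = 20 + U)
z(D) = 9/(2*(-1 + D)) (z(D) = 9/(2*(D - 1)) = 9/(2*(-1 + D)))
(c(G(2), 6)*(6 + z(-1)) + 15)² = ((20 + 6)*(6 + 9/(2*(-1 - 1))) + 15)² = (26*(6 + (9/2)/(-2)) + 15)² = (26*(6 + (9/2)*(-½)) + 15)² = (26*(6 - 9/4) + 15)² = (26*(15/4) + 15)² = (195/2 + 15)² = (225/2)² = 50625/4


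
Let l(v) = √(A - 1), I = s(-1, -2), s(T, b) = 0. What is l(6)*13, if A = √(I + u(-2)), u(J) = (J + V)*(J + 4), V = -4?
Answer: 13*√(-1 + 2*I*√3) ≈ 14.838 + 19.727*I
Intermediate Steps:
I = 0
u(J) = (-4 + J)*(4 + J) (u(J) = (J - 4)*(J + 4) = (-4 + J)*(4 + J))
A = 2*I*√3 (A = √(0 + (-16 + (-2)²)) = √(0 + (-16 + 4)) = √(0 - 12) = √(-12) = 2*I*√3 ≈ 3.4641*I)
l(v) = √(-1 + 2*I*√3) (l(v) = √(2*I*√3 - 1) = √(-1 + 2*I*√3))
l(6)*13 = √(-1 + 2*I*√3)*13 = 13*√(-1 + 2*I*√3)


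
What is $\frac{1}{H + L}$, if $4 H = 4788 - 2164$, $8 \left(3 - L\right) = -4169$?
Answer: $\frac{8}{9441} \approx 0.00084737$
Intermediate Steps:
$L = \frac{4193}{8}$ ($L = 3 - - \frac{4169}{8} = 3 + \frac{4169}{8} = \frac{4193}{8} \approx 524.13$)
$H = 656$ ($H = \frac{4788 - 2164}{4} = \frac{1}{4} \cdot 2624 = 656$)
$\frac{1}{H + L} = \frac{1}{656 + \frac{4193}{8}} = \frac{1}{\frac{9441}{8}} = \frac{8}{9441}$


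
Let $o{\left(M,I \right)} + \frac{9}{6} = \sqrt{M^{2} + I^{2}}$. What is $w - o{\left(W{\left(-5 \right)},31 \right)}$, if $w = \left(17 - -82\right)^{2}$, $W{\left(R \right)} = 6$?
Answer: $\frac{19605}{2} - \sqrt{997} \approx 9770.9$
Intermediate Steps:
$o{\left(M,I \right)} = - \frac{3}{2} + \sqrt{I^{2} + M^{2}}$ ($o{\left(M,I \right)} = - \frac{3}{2} + \sqrt{M^{2} + I^{2}} = - \frac{3}{2} + \sqrt{I^{2} + M^{2}}$)
$w = 9801$ ($w = \left(17 + 82\right)^{2} = 99^{2} = 9801$)
$w - o{\left(W{\left(-5 \right)},31 \right)} = 9801 - \left(- \frac{3}{2} + \sqrt{31^{2} + 6^{2}}\right) = 9801 - \left(- \frac{3}{2} + \sqrt{961 + 36}\right) = 9801 - \left(- \frac{3}{2} + \sqrt{997}\right) = 9801 + \left(\frac{3}{2} - \sqrt{997}\right) = \frac{19605}{2} - \sqrt{997}$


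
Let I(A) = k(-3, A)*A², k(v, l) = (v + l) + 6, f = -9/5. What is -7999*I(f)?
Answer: -3887514/125 ≈ -31100.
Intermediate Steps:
f = -9/5 (f = -9*⅕ = -9/5 ≈ -1.8000)
k(v, l) = 6 + l + v (k(v, l) = (l + v) + 6 = 6 + l + v)
I(A) = A²*(3 + A) (I(A) = (6 + A - 3)*A² = (3 + A)*A² = A²*(3 + A))
-7999*I(f) = -7999*(-9/5)²*(3 - 9/5) = -647919*6/(25*5) = -7999*486/125 = -3887514/125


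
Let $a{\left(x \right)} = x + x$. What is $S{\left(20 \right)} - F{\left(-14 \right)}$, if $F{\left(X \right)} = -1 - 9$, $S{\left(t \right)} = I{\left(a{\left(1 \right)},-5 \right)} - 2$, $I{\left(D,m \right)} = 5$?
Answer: $13$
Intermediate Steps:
$a{\left(x \right)} = 2 x$
$S{\left(t \right)} = 3$ ($S{\left(t \right)} = 5 - 2 = 3$)
$F{\left(X \right)} = -10$
$S{\left(20 \right)} - F{\left(-14 \right)} = 3 - -10 = 3 + 10 = 13$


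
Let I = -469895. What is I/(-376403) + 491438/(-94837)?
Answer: -140415305399/35696931311 ≈ -3.9335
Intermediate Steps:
I/(-376403) + 491438/(-94837) = -469895/(-376403) + 491438/(-94837) = -469895*(-1/376403) + 491438*(-1/94837) = 469895/376403 - 491438/94837 = -140415305399/35696931311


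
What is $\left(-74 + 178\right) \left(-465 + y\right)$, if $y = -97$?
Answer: $-58448$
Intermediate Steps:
$\left(-74 + 178\right) \left(-465 + y\right) = \left(-74 + 178\right) \left(-465 - 97\right) = 104 \left(-562\right) = -58448$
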